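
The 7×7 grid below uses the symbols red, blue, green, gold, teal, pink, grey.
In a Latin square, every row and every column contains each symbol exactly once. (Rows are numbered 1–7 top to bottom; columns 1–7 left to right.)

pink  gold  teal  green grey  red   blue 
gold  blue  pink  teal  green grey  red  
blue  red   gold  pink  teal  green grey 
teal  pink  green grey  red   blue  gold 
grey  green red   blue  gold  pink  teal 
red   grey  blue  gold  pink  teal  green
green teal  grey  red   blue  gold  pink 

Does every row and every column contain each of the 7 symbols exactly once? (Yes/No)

Yes

Each row is a permutation of the 7 symbols, and so is each column.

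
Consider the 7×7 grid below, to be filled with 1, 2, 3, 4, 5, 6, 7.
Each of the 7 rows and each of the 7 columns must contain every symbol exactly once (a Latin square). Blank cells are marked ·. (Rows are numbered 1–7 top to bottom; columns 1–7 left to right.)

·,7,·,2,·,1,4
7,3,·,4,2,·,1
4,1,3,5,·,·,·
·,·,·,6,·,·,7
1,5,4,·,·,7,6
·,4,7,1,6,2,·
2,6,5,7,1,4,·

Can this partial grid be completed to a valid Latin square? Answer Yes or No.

No

Row 1, column 3: row 1 has {1, 2, 4, 7} and column 3 has {3, 4, 5, 7}, so it must be 6.
Now row 2, column 3: row 2 together with column 3 already contain {1, 2, 3, 4, 5, 6, 7} — every symbol — so nothing can go there. The grid has no valid completion.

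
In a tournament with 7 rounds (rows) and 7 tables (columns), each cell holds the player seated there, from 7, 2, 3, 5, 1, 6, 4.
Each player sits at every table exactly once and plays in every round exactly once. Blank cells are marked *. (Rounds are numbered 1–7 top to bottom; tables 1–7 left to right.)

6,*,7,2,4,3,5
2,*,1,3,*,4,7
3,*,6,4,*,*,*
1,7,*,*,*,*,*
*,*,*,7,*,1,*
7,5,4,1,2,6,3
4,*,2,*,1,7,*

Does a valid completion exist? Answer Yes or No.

Yes

No round or table among the givens repeats a symbol, and propagating forced cells runs into no contradiction.
One valid completion exists (for instance, 6 1 7 2 4 3 5 / 2 6 1 3 5 4 7 / 3 2 6 4 7 5 1 / 1 7 5 6 3 2 4 / 5 4 3 7 6 1 2 / 7 5 4 1 2 6 3 / 4 3 2 5 1 7 6).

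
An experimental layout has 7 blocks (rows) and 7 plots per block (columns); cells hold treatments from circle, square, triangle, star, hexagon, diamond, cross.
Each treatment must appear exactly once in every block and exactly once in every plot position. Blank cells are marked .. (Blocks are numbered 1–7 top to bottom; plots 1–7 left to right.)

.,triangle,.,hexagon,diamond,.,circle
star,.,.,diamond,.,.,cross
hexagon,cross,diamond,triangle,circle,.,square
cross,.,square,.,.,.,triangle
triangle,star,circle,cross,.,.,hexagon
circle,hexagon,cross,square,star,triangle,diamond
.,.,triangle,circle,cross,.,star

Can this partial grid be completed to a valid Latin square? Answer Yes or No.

Yes

No block or plot among the givens repeats a symbol, and propagating forced cells runs into no contradiction.
One valid completion exists (for instance, square triangle star hexagon diamond cross circle / star circle hexagon diamond triangle square cross / hexagon cross diamond triangle circle star square / cross diamond square star hexagon circle triangle / triangle star circle cross square diamond hexagon / circle hexagon cross square star triangle diamond / diamond square triangle circle cross hexagon star).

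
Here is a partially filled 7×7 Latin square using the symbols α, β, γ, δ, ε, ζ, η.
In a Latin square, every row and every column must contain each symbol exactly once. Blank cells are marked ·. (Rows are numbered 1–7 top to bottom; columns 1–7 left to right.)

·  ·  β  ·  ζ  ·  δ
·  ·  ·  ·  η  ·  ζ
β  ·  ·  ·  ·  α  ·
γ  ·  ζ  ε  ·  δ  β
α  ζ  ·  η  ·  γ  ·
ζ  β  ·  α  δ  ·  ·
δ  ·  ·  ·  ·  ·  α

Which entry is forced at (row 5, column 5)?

Row 1, column 4: row 1 has {β, δ, ζ} and column 4 has {α, ε, η}, leaving only γ.
Row 2, column 1: row 2 has {ζ, η} and column 1 has {α, β, γ, δ, ζ}, leaving only ε.
Row 1, column 1: row 1 has {β, γ, δ, ζ} and column 1 has {α, β, γ, δ, ε, ζ}, leaving only η.
Row 1, column 6: row 1 has {β, γ, δ, ζ, η} and column 6 has {α, γ, δ}, leaving only ε.
Row 1, column 2: row 1 has {β, γ, δ, ε, ζ, η} and column 2 has {β, ζ}, leaving only α.
Row 2, column 6: row 2 has {ε, ζ, η} and column 6 has {α, γ, δ, ε}, leaving only β.
Row 2, column 4: row 2 has {β, ε, ζ, η} and column 4 has {α, γ, ε, η}, leaving only δ.
Row 2, column 2: row 2 has {β, δ, ε, ζ, η} and column 2 has {α, β, ζ}, leaving only γ.
Row 2, column 3: row 2 has {β, γ, δ, ε, ζ, η} and column 3 has {β, ζ}, leaving only α.
Row 3, column 4: row 3 has {α, β} and column 4 has {α, γ, δ, ε, η}, leaving only ζ.
Row 4, column 2: row 4 has {β, γ, δ, ε, ζ} and column 2 has {α, β, γ, ζ}, leaving only η.
Row 4, column 5: row 4 has {β, γ, δ, ε, ζ, η} and column 5 has {δ, ζ, η}, leaving only α.
Row 5, column 7: row 5 has {α, γ, ζ, η} and column 7 has {α, β, δ, ζ}, leaving only ε.
Row 5 already has {α, γ, ε, ζ, η} and column 5 already has {α, δ, ζ, η}, so row 5, column 5 must be β.

β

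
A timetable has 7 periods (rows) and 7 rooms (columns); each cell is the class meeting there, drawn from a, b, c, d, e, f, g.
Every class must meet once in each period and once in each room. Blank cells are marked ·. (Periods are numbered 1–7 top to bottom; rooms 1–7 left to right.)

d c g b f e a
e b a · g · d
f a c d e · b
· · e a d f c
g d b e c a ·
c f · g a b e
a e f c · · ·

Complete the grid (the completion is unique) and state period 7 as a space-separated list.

a e f c b d g

Period 7, room 5: period 7 has {a, c, e, f} and room 5 has {a, c, d, e, f, g}, leaving only b.
Period 7, room 7: period 7 has {a, b, c, e, f} and room 7 has {a, b, c, d, e}, leaving only g.
Period 7, room 6: period 7 has {a, b, c, e, f, g} and room 6 has {a, b, e, f}, leaving only d.
So period 7 reads: a e f c b d g.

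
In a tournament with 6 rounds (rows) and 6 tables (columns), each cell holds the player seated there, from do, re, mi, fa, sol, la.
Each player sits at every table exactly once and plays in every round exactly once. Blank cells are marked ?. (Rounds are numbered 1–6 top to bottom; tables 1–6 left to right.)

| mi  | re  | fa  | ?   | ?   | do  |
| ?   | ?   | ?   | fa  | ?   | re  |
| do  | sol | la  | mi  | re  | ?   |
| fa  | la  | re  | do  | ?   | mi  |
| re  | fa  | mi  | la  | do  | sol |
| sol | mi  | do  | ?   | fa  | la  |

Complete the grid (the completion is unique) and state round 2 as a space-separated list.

la do sol fa mi re

Round 2, table 1: round 2 has {re, fa} and table 1 has {do, re, mi, fa, sol}, leaving only la.
Round 2, table 2: round 2 has {re, fa, la} and table 2 has {re, mi, fa, sol, la}, leaving only do.
Round 2, table 3: round 2 has {do, re, fa, la} and table 3 has {do, re, mi, fa, la}, leaving only sol.
Round 2, table 5: round 2 has {do, re, fa, sol, la} and table 5 has {do, re, fa}, leaving only mi.
So round 2 reads: la do sol fa mi re.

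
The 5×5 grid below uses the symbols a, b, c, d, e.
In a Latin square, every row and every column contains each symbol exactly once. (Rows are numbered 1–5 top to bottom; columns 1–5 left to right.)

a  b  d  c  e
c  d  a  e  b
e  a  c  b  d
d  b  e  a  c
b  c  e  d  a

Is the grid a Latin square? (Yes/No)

Every row is a permutation, but column 3 contains e twice (at rows 4 and 5).

No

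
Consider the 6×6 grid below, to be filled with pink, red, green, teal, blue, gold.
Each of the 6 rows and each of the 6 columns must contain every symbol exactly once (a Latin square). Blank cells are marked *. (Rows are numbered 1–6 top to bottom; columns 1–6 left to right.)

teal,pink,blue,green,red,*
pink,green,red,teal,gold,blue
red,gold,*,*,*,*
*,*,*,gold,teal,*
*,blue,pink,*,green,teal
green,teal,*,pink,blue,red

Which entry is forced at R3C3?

teal

Row 1, column 6: row 1 has {pink, red, green, teal, blue} and column 6 has {red, teal, blue}, leaving only gold.
Row 3, column 4: row 3 has {red, gold} and column 4 has {pink, green, teal, gold}, leaving only blue.
Row 3, column 5: row 3 has {red, blue, gold} and column 5 has {red, green, teal, blue, gold}, leaving only pink.
Row 3, column 6: row 3 has {pink, red, blue, gold} and column 6 has {red, teal, blue, gold}, leaving only green.
Row 3 already has {pink, red, green, blue, gold} and column 3 already has {pink, red, blue}, so row 3, column 3 must be teal.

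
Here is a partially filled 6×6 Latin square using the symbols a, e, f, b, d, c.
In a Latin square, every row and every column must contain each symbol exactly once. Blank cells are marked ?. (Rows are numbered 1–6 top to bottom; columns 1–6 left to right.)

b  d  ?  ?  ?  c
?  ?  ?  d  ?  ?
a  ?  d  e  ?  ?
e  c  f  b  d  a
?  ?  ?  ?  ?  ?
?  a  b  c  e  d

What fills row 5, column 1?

Row 6, column 1: row 6 has {a, e, b, d, c} and column 1 has {a, e, b}, leaving only f.
Row 2, column 1: row 2 has {d} and column 1 has {a, e, f, b}, leaving only c.
Row 5 already has {} and column 1 already has {a, e, f, b, c}, so row 5, column 1 must be d.

d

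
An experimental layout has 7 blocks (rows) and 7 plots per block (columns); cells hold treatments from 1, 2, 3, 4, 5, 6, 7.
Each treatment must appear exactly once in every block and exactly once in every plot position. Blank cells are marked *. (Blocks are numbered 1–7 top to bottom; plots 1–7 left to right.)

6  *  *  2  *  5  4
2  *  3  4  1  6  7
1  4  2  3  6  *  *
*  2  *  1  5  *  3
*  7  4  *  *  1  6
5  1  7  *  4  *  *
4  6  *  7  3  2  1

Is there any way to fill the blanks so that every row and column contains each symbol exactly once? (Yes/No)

Yes

No block or plot among the givens repeats a symbol, and propagating forced cells runs into no contradiction.
One valid completion exists (for instance, 6 3 1 2 7 5 4 / 2 5 3 4 1 6 7 / 1 4 2 3 6 7 5 / 7 2 6 1 5 4 3 / 3 7 4 5 2 1 6 / 5 1 7 6 4 3 2 / 4 6 5 7 3 2 1).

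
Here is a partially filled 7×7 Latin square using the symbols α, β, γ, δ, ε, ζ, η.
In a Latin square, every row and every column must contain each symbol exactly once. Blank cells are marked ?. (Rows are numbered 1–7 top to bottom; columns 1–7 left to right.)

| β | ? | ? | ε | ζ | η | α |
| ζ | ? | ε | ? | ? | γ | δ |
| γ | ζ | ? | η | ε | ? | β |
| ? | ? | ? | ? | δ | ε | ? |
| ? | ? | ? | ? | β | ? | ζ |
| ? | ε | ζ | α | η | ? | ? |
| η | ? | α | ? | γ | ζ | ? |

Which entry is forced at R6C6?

Row 2, column 4: row 2 has {γ, δ, ε, ζ} and column 4 has {α, ε, η}, leaving only β.
Row 2, column 5: row 2 has {β, γ, δ, ε, ζ} and column 5 has {β, γ, δ, ε, ζ, η}, leaving only α.
Row 2, column 2: row 2 has {α, β, γ, δ, ε, ζ} and column 2 has {ε, ζ}, leaving only η.
Row 3, column 3: row 3 has {β, γ, ε, ζ, η} and column 3 has {α, ε, ζ}, leaving only δ.
Row 1, column 3: row 1 has {α, β, ε, ζ, η} and column 3 has {α, δ, ε, ζ}, leaving only γ.
Row 1, column 2: row 1 has {α, β, γ, ε, ζ, η} and column 2 has {ε, ζ, η}, leaving only δ.
Row 3, column 6: row 3 has {β, γ, δ, ε, ζ, η} and column 6 has {γ, ε, ζ, η}, leaving only α.
Row 4, column 1: row 4 has {δ, ε} and column 1 has {β, γ, ζ, η}, leaving only α.
Row 5, column 3: row 5 has {β, ζ} and column 3 has {α, γ, δ, ε, ζ}, leaving only η.
Row 4, column 3: row 4 has {α, δ, ε} and column 3 has {α, γ, δ, ε, ζ, η}, leaving only β.
Row 4, column 2: row 4 has {α, β, δ, ε} and column 2 has {δ, ε, ζ, η}, leaving only γ.
Row 4, column 4: row 4 has {α, β, γ, δ, ε} and column 4 has {α, β, ε, η}, leaving only ζ.
Row 4, column 7: row 4 has {α, β, γ, δ, ε, ζ} and column 7 has {α, β, δ, ζ}, leaving only η.
Row 5, column 2: row 5 has {β, ζ, η} and column 2 has {γ, δ, ε, ζ, η}, leaving only α.
Row 5, column 6: row 5 has {α, β, ζ, η} and column 6 has {α, γ, ε, ζ, η}, leaving only δ.
Row 6 already has {α, ε, ζ, η} and column 6 already has {α, γ, δ, ε, ζ, η}, so row 6, column 6 must be β.

β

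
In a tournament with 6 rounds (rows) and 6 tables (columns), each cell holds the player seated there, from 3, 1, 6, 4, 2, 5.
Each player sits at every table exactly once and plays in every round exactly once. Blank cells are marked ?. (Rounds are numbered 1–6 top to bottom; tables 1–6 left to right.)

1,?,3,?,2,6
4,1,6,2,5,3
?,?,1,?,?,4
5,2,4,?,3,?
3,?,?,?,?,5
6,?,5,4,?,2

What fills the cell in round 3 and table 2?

5

Round 1, table 4: round 1 has {3, 1, 6, 2} and table 4 has {4, 2}, leaving only 5.
Round 1, table 2: round 1 has {3, 1, 6, 2, 5} and table 2 has {1, 2}, leaving only 4.
Round 3, table 1: round 3 has {1, 4} and table 1 has {3, 1, 6, 4, 5}, leaving only 2.
Round 3, table 5: round 3 has {1, 4, 2} and table 5 has {3, 2, 5}, leaving only 6.
Round 3, table 4: round 3 has {1, 6, 4, 2} and table 4 has {4, 2, 5}, leaving only 3.
Round 3 already has {3, 1, 6, 4, 2} and table 2 already has {1, 4, 2}, so round 3, table 2 must be 5.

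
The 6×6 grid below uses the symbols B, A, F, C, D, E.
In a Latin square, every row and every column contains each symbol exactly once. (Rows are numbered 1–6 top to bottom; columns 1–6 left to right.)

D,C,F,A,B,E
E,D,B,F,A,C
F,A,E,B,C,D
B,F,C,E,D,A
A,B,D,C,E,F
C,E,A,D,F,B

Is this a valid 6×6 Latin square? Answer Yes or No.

Yes

Each row is a permutation of the 6 symbols, and so is each column.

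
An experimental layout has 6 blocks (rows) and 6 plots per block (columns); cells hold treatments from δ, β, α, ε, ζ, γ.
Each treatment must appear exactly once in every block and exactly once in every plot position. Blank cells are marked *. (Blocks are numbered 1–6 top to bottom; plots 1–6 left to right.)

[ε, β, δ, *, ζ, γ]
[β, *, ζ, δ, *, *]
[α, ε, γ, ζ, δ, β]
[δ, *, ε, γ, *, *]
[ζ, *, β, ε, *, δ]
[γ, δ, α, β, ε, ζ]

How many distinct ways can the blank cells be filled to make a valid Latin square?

2

Block 1, plot 4: eliminating its block and plot leaves {α}.
Block 2, plot 2: eliminating its block and plot leaves {α, γ}.
Block 2, plot 5: eliminating its block and plot leaves {α, γ}.
Block 2, plot 6: eliminating its block and plot leaves {α, ε}.
Block 4, plot 2: eliminating its block and plot leaves {α, ζ}.
Block 4, plot 5: eliminating its block and plot leaves {β, α}.
Block 4, plot 6: eliminating its block and plot leaves {α}.
Block 5, plot 2: eliminating its block and plot leaves {α, γ}.
Block 5, plot 5: eliminating its block and plot leaves {α, γ}.
Enumerating the assignments across these blanks that avoid any block or plot repeat gives 2 completions.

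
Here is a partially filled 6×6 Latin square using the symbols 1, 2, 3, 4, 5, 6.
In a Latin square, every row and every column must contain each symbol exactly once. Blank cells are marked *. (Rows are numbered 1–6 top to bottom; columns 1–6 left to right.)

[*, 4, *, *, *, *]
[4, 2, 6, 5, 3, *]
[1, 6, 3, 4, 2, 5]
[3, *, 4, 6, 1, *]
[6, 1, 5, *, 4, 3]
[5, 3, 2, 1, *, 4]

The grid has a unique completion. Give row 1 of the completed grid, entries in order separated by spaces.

2 4 1 3 5 6

Row 1, column 1: row 1 has {4} and column 1 has {1, 3, 4, 5, 6}, leaving only 2.
Row 1, column 3: row 1 has {2, 4} and column 3 has {2, 3, 4, 5, 6}, leaving only 1.
Row 1, column 4: row 1 has {1, 2, 4} and column 4 has {1, 4, 5, 6}, leaving only 3.
Row 1, column 6: row 1 has {1, 2, 3, 4} and column 6 has {3, 4, 5}, leaving only 6.
Row 1, column 5: row 1 has {1, 2, 3, 4, 6} and column 5 has {1, 2, 3, 4}, leaving only 5.
So row 1 reads: 2 4 1 3 5 6.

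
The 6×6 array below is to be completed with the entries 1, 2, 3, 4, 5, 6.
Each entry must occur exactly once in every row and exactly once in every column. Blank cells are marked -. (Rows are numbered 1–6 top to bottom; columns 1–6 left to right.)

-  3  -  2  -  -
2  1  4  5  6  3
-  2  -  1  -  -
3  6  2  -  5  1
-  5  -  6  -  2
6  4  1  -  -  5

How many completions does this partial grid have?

3

Row 1, column 1: eliminating its row and column leaves {1, 4, 5}.
Row 1, column 3: eliminating its row and column leaves {5, 6}.
Row 1, column 5: eliminating its row and column leaves {1, 4}.
Row 1, column 6: eliminating its row and column leaves {4, 6}.
Row 3, column 1: eliminating its row and column leaves {4, 5}.
Row 3, column 3: eliminating its row and column leaves {3, 5, 6}.
Row 3, column 5: eliminating its row and column leaves {3, 4}.
Row 3, column 6: eliminating its row and column leaves {4, 6}.
Row 4, column 4: eliminating its row and column leaves {4}.
Row 5, column 1: eliminating its row and column leaves {1, 4}.
Row 5, column 3: eliminating its row and column leaves {3}.
Row 5, column 5: eliminating its row and column leaves {1, 3, 4}.
Row 6, column 4: eliminating its row and column leaves {3}.
Row 6, column 5: eliminating its row and column leaves {2, 3}.
Enumerating the assignments across these blanks that avoid any row or column repeat gives 3 completions.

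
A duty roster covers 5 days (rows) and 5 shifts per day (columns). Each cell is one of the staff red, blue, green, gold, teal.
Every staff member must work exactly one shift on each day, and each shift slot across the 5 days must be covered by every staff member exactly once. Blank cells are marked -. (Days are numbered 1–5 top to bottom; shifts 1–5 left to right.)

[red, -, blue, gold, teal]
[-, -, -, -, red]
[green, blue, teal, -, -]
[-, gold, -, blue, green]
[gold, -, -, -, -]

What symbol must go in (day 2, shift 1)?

blue

Day 1, shift 2: day 1 has {red, blue, gold, teal} and shift 2 has {blue, gold}, leaving only green.
Day 2, shift 2: day 2 has {red} and shift 2 has {blue, green, gold}, leaving only teal.
Day 2 already has {red, teal} and shift 1 already has {red, green, gold}, so day 2, shift 1 must be blue.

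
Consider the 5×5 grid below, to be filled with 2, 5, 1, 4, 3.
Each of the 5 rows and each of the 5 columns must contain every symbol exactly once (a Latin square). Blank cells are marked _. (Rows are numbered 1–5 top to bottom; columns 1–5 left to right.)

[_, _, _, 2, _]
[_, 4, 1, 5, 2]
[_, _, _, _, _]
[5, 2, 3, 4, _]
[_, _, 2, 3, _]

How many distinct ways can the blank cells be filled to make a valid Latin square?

3

Row 1, column 1: eliminating its row and column leaves {1, 4, 3}.
Row 1, column 2: eliminating its row and column leaves {5, 1, 3}.
Row 1, column 3: eliminating its row and column leaves {5, 4}.
Row 1, column 5: eliminating its row and column leaves {5, 1, 4, 3}.
Row 2, column 1: eliminating its row and column leaves {3}.
Row 3, column 1: eliminating its row and column leaves {2, 1, 4, 3}.
Row 3, column 2: eliminating its row and column leaves {5, 1, 3}.
Row 3, column 3: eliminating its row and column leaves {5, 4}.
Row 3, column 4: eliminating its row and column leaves {1}.
Row 3, column 5: eliminating its row and column leaves {5, 1, 4, 3}.
Row 4, column 5: eliminating its row and column leaves {1}.
Row 5, column 1: eliminating its row and column leaves {1, 4}.
Row 5, column 2: eliminating its row and column leaves {5, 1}.
Row 5, column 5: eliminating its row and column leaves {5, 1, 4}.
Enumerating the assignments across these blanks that avoid any row or column repeat gives 3 completions.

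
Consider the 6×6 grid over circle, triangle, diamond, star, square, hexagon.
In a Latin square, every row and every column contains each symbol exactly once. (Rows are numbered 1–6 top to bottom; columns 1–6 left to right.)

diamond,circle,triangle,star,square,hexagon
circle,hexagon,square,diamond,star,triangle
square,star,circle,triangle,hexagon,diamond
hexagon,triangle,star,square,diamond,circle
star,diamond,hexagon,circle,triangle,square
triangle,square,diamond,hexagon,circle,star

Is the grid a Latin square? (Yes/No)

Each row is a permutation of the 6 symbols, and so is each column.

Yes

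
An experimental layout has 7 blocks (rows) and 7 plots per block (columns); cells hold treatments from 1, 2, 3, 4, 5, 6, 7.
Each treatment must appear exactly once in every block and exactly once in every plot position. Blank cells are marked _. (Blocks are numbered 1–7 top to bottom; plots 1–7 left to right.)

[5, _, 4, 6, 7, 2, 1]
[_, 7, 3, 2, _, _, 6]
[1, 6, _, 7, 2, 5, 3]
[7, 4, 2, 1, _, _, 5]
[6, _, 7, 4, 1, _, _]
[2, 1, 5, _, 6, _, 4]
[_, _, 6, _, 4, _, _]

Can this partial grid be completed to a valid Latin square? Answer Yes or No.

No

Block 3, plot 3: block 3 together with plot 3 already contain {1, 2, 3, 4, 5, 6, 7} — every symbol — so nothing can go there. The grid has no valid completion.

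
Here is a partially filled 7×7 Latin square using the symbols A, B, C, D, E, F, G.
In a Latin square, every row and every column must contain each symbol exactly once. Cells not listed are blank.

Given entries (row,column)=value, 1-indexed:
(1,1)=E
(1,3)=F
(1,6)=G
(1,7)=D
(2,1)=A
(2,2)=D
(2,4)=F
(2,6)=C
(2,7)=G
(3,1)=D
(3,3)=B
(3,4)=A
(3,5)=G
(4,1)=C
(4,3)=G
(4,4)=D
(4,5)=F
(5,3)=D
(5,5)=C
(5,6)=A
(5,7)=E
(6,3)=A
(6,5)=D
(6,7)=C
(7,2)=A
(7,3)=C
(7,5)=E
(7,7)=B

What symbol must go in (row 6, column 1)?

B

Row 2, column 3: row 2 has {A, C, D, F, G} and column 3 has {A, B, C, D, F, G}, leaving only E.
Row 2, column 5: row 2 has {A, C, D, E, F, G} and column 5 has {C, D, E, F, G}, leaving only B.
Row 1, column 5: row 1 has {D, E, F, G} and column 5 has {B, C, D, E, F, G}, leaving only A.
Row 3, column 7: row 3 has {A, B, D, G} and column 7 has {B, C, D, E, G}, leaving only F.
Row 3, column 6: row 3 has {A, B, D, F, G} and column 6 has {A, C, G}, leaving only E.
Row 3, column 2: row 3 has {A, B, D, E, F, G} and column 2 has {A, D}, leaving only C.
Row 1, column 2: row 1 has {A, D, E, F, G} and column 2 has {A, C, D}, leaving only B.
Row 1, column 4: row 1 has {A, B, D, E, F, G} and column 4 has {A, D, F}, leaving only C.
Row 4, column 2: row 4 has {C, D, F, G} and column 2 has {A, B, C, D}, leaving only E.
Row 4, column 6: row 4 has {C, D, E, F, G} and column 6 has {A, C, E, G}, leaving only B.
Row 4, column 7: row 4 has {B, C, D, E, F, G} and column 7 has {B, C, D, E, F, G}, leaving only A.
Row 6, column 6: row 6 has {A, C, D} and column 6 has {A, B, C, E, G}, leaving only F.
Row 6, column 2: row 6 has {A, C, D, F} and column 2 has {A, B, C, D, E}, leaving only G.
Row 6 already has {A, C, D, F, G} and column 1 already has {A, C, D, E}, so row 6, column 1 must be B.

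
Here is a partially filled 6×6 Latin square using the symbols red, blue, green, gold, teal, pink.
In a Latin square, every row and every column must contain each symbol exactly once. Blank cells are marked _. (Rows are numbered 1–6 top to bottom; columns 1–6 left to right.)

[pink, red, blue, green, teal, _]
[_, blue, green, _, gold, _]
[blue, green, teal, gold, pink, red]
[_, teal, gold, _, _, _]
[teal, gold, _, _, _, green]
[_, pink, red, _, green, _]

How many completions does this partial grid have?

3

Row 1, column 6: eliminating its row and column leaves {gold}.
Row 2, column 1: eliminating its row and column leaves {red}.
Row 2, column 4: eliminating its row and column leaves {red, teal, pink}.
Row 2, column 6: eliminating its row and column leaves {teal, pink}.
Row 4, column 1: eliminating its row and column leaves {red, green}.
Row 4, column 4: eliminating its row and column leaves {red, blue, pink}.
Row 4, column 5: eliminating its row and column leaves {red, blue}.
Row 4, column 6: eliminating its row and column leaves {blue, pink}.
Row 5, column 3: eliminating its row and column leaves {pink}.
Row 5, column 4: eliminating its row and column leaves {red, blue, pink}.
Row 5, column 5: eliminating its row and column leaves {red, blue}.
Row 6, column 1: eliminating its row and column leaves {gold}.
Row 6, column 4: eliminating its row and column leaves {blue, teal}.
Row 6, column 6: eliminating its row and column leaves {blue, gold, teal}.
Enumerating the assignments across these blanks that avoid any row or column repeat gives 3 completions.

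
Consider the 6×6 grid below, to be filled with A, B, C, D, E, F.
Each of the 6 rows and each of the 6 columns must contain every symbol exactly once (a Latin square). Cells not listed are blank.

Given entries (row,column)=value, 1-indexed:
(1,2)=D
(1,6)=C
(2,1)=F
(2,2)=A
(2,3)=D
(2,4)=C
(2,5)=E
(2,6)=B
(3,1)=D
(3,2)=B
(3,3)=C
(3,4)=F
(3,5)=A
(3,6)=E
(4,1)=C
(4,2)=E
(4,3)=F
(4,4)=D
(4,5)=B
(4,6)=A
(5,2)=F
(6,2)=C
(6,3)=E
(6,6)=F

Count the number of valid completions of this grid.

Row 1, column 1: eliminating its row and column leaves {A, B, E}.
Row 1, column 3: eliminating its row and column leaves {A, B}.
Row 1, column 4: eliminating its row and column leaves {A, B, E}.
Row 1, column 5: eliminating its row and column leaves {F}.
Row 5, column 1: eliminating its row and column leaves {A, B, E}.
Row 5, column 3: eliminating its row and column leaves {A, B}.
Row 5, column 4: eliminating its row and column leaves {A, B, E}.
Row 5, column 5: eliminating its row and column leaves {C, D}.
Row 5, column 6: eliminating its row and column leaves {D}.
Row 6, column 1: eliminating its row and column leaves {A, B}.
Row 6, column 4: eliminating its row and column leaves {A, B}.
Row 6, column 5: eliminating its row and column leaves {D}.
Enumerating the assignments across these blanks that avoid any row or column repeat gives 4 completions.

4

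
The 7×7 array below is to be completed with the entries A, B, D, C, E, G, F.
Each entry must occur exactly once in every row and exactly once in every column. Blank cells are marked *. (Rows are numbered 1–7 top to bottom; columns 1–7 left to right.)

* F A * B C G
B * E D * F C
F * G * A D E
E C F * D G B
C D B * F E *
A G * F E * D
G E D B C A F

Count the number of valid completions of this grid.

Row 1, column 1: eliminating its row and column leaves {D}.
Row 1, column 4: eliminating its row and column leaves {E}.
Row 2, column 2: eliminating its row and column leaves {A}.
Row 2, column 5: eliminating its row and column leaves {G}.
Row 3, column 2: eliminating its row and column leaves {B}.
Row 3, column 4: eliminating its row and column leaves {C}.
Row 4, column 4: eliminating its row and column leaves {A}.
Row 5, column 4: eliminating its row and column leaves {A, G}.
Row 5, column 7: eliminating its row and column leaves {A}.
Row 6, column 3: eliminating its row and column leaves {C}.
Row 6, column 6: eliminating its row and column leaves {B}.
Only one assignment across all blanks avoids any row or column repeat, giving 1 completion.

1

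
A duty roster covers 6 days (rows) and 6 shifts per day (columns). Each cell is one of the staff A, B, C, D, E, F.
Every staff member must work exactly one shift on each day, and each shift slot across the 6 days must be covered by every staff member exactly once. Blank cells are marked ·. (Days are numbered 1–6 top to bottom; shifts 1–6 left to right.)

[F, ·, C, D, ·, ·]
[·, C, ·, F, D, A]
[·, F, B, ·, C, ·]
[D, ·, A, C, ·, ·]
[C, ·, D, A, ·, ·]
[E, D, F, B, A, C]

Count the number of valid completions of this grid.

Day 1, shift 2: eliminating its day and shift leaves {A, B, E}.
Day 1, shift 5: eliminating its day and shift leaves {B, E}.
Day 1, shift 6: eliminating its day and shift leaves {B, E}.
Day 2, shift 1: eliminating its day and shift leaves {B}.
Day 2, shift 3: eliminating its day and shift leaves {E}.
Day 3, shift 1: eliminating its day and shift leaves {A}.
Day 3, shift 4: eliminating its day and shift leaves {E}.
Day 3, shift 6: eliminating its day and shift leaves {D, E}.
Day 4, shift 2: eliminating its day and shift leaves {B, E}.
Day 4, shift 5: eliminating its day and shift leaves {B, E, F}.
Day 4, shift 6: eliminating its day and shift leaves {B, E, F}.
Day 5, shift 2: eliminating its day and shift leaves {B, E}.
Day 5, shift 5: eliminating its day and shift leaves {B, E, F}.
Day 5, shift 6: eliminating its day and shift leaves {B, E, F}.
Enumerating the assignments across these blanks that avoid any day or shift repeat gives 4 completions.

4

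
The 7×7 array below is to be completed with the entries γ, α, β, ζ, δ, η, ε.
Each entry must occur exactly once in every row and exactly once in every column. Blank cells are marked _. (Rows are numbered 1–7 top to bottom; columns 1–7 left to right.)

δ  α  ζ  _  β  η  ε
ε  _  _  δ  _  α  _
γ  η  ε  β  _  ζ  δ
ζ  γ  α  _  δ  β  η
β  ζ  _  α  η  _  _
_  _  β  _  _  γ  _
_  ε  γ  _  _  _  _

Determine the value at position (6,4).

Row 1, column 4: row 1 has {α, β, ζ, δ, η, ε} and column 4 has {α, β, δ}, leaving only γ.
Row 2, column 2: row 2 has {α, δ, ε} and column 2 has {γ, α, ζ, η, ε}, leaving only β.
Row 2, column 3: row 2 has {α, β, δ, ε} and column 3 has {γ, α, β, ζ, ε}, leaving only η.
Row 3, column 5: row 3 has {γ, β, ζ, δ, η, ε} and column 5 has {β, δ, η}, leaving only α.
Row 4, column 4: row 4 has {γ, α, β, ζ, δ, η} and column 4 has {γ, α, β, δ}, leaving only ε.
Row 5, column 3: row 5 has {α, β, ζ, η} and column 3 has {γ, α, β, ζ, η, ε}, leaving only δ.
Row 5, column 6: row 5 has {α, β, ζ, δ, η} and column 6 has {γ, α, β, ζ, η}, leaving only ε.
Row 5, column 7: row 5 has {α, β, ζ, δ, η, ε} and column 7 has {δ, η, ε}, leaving only γ.
Row 2, column 7: row 2 has {α, β, δ, η, ε} and column 7 has {γ, δ, η, ε}, leaving only ζ.
Row 2, column 5: row 2 has {α, β, ζ, δ, η, ε} and column 5 has {α, β, δ, η}, leaving only γ.
Row 6, column 2: row 6 has {γ, β} and column 2 has {γ, α, β, ζ, η, ε}, leaving only δ.
Row 6, column 7: row 6 has {γ, β, δ} and column 7 has {γ, ζ, δ, η, ε}, leaving only α.
Row 6, column 1: row 6 has {γ, α, β, δ} and column 1 has {γ, β, ζ, δ, ε}, leaving only η.
Row 6 already has {γ, α, β, δ, η} and column 4 already has {γ, α, β, δ, ε}, so row 6, column 4 must be ζ.

ζ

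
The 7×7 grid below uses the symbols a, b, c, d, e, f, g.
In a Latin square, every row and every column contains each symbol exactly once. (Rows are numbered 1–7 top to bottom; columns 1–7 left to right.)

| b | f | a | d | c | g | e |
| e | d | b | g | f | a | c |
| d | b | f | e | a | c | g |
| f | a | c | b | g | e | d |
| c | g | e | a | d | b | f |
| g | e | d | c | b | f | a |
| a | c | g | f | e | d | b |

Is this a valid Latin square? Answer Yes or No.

Each row is a permutation of the 7 symbols, and so is each column.

Yes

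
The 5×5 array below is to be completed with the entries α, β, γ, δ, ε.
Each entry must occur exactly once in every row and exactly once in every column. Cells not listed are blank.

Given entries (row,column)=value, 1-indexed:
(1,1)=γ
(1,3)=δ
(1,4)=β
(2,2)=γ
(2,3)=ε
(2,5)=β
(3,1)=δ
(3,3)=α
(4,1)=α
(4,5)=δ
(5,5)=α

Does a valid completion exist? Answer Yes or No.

Row 2, column 1: row 2 together with column 1 already contain {α, β, γ, δ, ε} — every symbol — so nothing can go there. The grid has no valid completion.

No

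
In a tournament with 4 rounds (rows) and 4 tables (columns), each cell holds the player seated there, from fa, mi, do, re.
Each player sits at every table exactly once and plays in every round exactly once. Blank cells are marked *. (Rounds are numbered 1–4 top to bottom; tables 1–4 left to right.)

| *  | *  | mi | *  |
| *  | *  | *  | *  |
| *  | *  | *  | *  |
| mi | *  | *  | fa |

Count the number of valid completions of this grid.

Round 1, table 1: eliminating its round and table leaves {fa, do, re}.
Round 1, table 2: eliminating its round and table leaves {fa, do, re}.
Round 1, table 4: eliminating its round and table leaves {do, re}.
Round 2, table 1: eliminating its round and table leaves {fa, do, re}.
Round 2, table 2: eliminating its round and table leaves {fa, mi, do, re}.
Round 2, table 3: eliminating its round and table leaves {fa, do, re}.
Round 2, table 4: eliminating its round and table leaves {mi, do, re}.
Round 3, table 1: eliminating its round and table leaves {fa, do, re}.
Round 3, table 2: eliminating its round and table leaves {fa, mi, do, re}.
Round 3, table 3: eliminating its round and table leaves {fa, do, re}.
Round 3, table 4: eliminating its round and table leaves {mi, do, re}.
Round 4, table 2: eliminating its round and table leaves {do, re}.
Round 4, table 3: eliminating its round and table leaves {do, re}.
Enumerating the assignments across these blanks that avoid any round or table repeat gives 16 completions.

16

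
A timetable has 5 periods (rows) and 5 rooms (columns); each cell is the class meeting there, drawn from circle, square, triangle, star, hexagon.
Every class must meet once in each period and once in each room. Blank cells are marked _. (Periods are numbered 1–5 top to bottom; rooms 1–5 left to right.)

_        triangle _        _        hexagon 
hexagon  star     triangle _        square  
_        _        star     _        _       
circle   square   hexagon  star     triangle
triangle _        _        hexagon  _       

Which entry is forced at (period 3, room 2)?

Period 2, room 4: period 2 has {square, triangle, star, hexagon} and room 4 has {star, hexagon}, leaving only circle.
Period 1, room 4: period 1 has {triangle, hexagon} and room 4 has {circle, star, hexagon}, leaving only square.
Period 1, room 1: period 1 has {square, triangle, hexagon} and room 1 has {circle, triangle, hexagon}, leaving only star.
Period 1, room 3: period 1 has {square, triangle, star, hexagon} and room 3 has {triangle, star, hexagon}, leaving only circle.
Period 3, room 1: period 3 has {star} and room 1 has {circle, triangle, star, hexagon}, leaving only square.
Period 3, room 4: period 3 has {square, star} and room 4 has {circle, square, star, hexagon}, leaving only triangle.
Period 3, room 5: period 3 has {square, triangle, star} and room 5 has {square, triangle, hexagon}, leaving only circle.
Period 3 already has {circle, square, triangle, star} and room 2 already has {square, triangle, star}, so period 3, room 2 must be hexagon.

hexagon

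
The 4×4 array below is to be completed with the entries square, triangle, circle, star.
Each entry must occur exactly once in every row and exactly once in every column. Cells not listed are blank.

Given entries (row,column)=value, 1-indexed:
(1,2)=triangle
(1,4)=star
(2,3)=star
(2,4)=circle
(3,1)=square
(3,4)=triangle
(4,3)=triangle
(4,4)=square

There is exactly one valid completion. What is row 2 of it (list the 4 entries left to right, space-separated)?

Row 2, column 1: row 2 has {circle, star} and column 1 has {square}, leaving only triangle.
Row 2, column 2: row 2 has {triangle, circle, star} and column 2 has {triangle}, leaving only square.
So row 2 reads: triangle square star circle.

triangle square star circle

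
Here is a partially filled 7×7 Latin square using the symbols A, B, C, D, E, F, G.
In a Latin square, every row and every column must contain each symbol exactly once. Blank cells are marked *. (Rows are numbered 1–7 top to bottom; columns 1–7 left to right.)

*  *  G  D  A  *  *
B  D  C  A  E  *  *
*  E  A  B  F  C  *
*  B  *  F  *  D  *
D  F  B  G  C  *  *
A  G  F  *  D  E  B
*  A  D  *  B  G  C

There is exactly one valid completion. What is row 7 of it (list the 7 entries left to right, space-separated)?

Row 7, column 4: row 7 has {A, B, C, D, G} and column 4 has {A, B, D, F, G}, leaving only E.
Row 7, column 1: row 7 has {A, B, C, D, E, G} and column 1 has {A, B, D}, leaving only F.
So row 7 reads: F A D E B G C.

F A D E B G C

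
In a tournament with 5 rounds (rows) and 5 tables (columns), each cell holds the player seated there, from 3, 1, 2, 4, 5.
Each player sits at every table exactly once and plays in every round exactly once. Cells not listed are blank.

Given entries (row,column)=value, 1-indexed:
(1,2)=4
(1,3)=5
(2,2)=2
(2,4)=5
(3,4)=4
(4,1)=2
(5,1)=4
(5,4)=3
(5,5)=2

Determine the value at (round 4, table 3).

Round 4, table 4: round 4 has {2} and table 4 has {3, 4, 5}, leaving only 1.
Round 1, table 4: round 1 has {4, 5} and table 4 has {3, 1, 4, 5}, leaving only 2.
Round 5, table 3: round 5 has {3, 2, 4} and table 3 has {5}, leaving only 1.
Round 5, table 2: round 5 has {3, 1, 2, 4} and table 2 has {2, 4}, leaving only 5.
Round 4, table 2: round 4 has {1, 2} and table 2 has {2, 4, 5}, leaving only 3.
Round 4 already has {3, 1, 2} and table 3 already has {1, 5}, so round 4, table 3 must be 4.

4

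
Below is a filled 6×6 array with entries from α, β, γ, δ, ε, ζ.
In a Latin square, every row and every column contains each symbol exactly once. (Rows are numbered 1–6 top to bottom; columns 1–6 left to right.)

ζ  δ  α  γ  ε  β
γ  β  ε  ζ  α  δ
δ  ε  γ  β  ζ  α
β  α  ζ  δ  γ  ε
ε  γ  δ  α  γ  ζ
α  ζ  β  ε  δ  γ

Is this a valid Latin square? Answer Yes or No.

Row 5 contains γ twice (at columns 2 and 5), so it is not a permutation.

No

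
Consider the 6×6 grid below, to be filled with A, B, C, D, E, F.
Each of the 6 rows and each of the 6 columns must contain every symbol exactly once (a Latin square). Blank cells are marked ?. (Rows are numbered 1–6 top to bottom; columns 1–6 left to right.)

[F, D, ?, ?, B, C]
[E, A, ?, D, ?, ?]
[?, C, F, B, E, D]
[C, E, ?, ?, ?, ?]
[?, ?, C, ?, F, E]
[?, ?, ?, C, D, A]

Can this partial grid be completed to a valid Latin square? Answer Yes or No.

Yes

No row or column among the givens repeats a symbol, and propagating forced cells runs into no contradiction.
One valid completion exists (for instance, F D A E B C / E A B D C F / A C F B E D / C E D F A B / D B C A F E / B F E C D A).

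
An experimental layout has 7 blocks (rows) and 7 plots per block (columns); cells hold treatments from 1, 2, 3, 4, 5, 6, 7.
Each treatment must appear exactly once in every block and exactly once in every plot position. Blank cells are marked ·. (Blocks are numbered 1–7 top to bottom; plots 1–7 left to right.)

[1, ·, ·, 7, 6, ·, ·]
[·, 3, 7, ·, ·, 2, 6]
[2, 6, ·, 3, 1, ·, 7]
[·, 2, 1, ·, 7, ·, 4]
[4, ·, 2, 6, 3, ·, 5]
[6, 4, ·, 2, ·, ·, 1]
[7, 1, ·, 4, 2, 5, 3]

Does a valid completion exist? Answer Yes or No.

No block or plot among the givens repeats a symbol, and propagating forced cells runs into no contradiction.
One valid completion exists (for instance, 1 5 4 7 6 3 2 / 5 3 7 1 4 2 6 / 2 6 5 3 1 4 7 / 3 2 1 5 7 6 4 / 4 7 2 6 3 1 5 / 6 4 3 2 5 7 1 / 7 1 6 4 2 5 3).

Yes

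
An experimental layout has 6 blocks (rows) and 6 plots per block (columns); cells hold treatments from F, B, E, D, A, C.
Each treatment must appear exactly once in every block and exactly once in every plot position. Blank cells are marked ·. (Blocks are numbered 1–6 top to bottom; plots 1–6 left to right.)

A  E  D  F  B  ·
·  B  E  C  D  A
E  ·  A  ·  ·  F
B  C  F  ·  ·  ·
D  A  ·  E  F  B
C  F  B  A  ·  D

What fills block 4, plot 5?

Block 1, plot 6: block 1 has {F, B, E, D, A} and plot 6 has {F, B, D, A}, leaving only C.
Block 2, plot 1: block 2 has {B, E, D, A, C} and plot 1 has {B, E, D, A, C}, leaving only F.
Block 3, plot 2: block 3 has {F, E, A} and plot 2 has {F, B, E, A, C}, leaving only D.
Block 3, plot 4: block 3 has {F, E, D, A} and plot 4 has {F, E, A, C}, leaving only B.
Block 3, plot 5: block 3 has {F, B, E, D, A} and plot 5 has {F, B, D}, leaving only C.
Block 4, plot 4: block 4 has {F, B, C} and plot 4 has {F, B, E, A, C}, leaving only D.
Block 4, plot 6: block 4 has {F, B, D, C} and plot 6 has {F, B, D, A, C}, leaving only E.
Block 4 already has {F, B, E, D, C} and plot 5 already has {F, B, D, C}, so block 4, plot 5 must be A.

A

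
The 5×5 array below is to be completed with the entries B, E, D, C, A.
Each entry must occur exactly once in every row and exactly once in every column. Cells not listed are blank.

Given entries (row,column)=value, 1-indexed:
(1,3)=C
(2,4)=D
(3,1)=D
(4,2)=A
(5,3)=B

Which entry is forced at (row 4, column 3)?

Row 4, column 3 is narrowed to {E, D}.
If it were E, then row 3, column 3 would be left with no valid symbol.
So row 4, column 3 must be D.

D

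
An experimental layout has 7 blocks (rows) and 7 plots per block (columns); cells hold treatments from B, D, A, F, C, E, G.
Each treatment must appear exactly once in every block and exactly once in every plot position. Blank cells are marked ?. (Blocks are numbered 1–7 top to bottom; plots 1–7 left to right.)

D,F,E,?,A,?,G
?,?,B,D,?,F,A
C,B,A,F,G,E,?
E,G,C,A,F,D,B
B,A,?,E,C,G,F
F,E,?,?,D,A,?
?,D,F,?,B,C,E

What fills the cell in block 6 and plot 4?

B

Block 1, plot 6: block 1 has {D, A, F, E, G} and plot 6 has {D, A, F, C, E, G}, leaving only B.
Block 1, plot 4: block 1 has {B, D, A, F, E, G} and plot 4 has {D, A, F, E}, leaving only C.
Block 2, plot 1: block 2 has {B, D, A, F} and plot 1 has {B, D, F, C, E}, leaving only G.
Block 2, plot 2: block 2 has {B, D, A, F, G} and plot 2 has {B, D, A, F, E, G}, leaving only C.
Block 2, plot 5: block 2 has {B, D, A, F, C, G} and plot 5 has {B, D, A, F, C, G}, leaving only E.
Block 3, plot 7: block 3 has {B, A, F, C, E, G} and plot 7 has {B, A, F, E, G}, leaving only D.
Block 5, plot 3: block 5 has {B, A, F, C, E, G} and plot 3 has {B, A, F, C, E}, leaving only D.
Block 6, plot 3: block 6 has {D, A, F, E} and plot 3 has {B, D, A, F, C, E}, leaving only G.
Block 6 already has {D, A, F, E, G} and plot 4 already has {D, A, F, C, E}, so block 6, plot 4 must be B.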